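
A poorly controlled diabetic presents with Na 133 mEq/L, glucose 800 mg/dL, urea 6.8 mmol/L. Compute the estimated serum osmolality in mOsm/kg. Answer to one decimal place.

Calculated osmolality = 2·Na + glucose/18 + urea
= 2·133 + 800/18 + 6.8
= 266 + 44.44 + 6.80
= 317.24 mOsm/kg

317.2 mOsm/kg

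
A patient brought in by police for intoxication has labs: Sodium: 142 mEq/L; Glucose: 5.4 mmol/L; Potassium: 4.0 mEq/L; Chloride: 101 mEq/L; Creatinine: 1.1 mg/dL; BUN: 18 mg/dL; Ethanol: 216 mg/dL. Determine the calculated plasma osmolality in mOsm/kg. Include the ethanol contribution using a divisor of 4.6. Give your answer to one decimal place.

Calculated osmolality = 2·Na + glucose + BUN/2.8 + ethanol/4.6
= 2·142 + 5.4 + 18/2.8 + 216/4.6
= 284 + 5.40 + 6.43 + 46.96
= 342.79 mOsm/kg

342.8 mOsm/kg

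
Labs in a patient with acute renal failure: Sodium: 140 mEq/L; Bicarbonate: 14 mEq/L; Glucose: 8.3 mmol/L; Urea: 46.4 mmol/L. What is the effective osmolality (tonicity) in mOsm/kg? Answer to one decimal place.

Effective osmolality excludes urea (freely permeant across cell membranes):
2·Na + glucose
= 2·140 + 8.3
= 280 + 8.3
= 288.3 mOsm/kg

288.3 mOsm/kg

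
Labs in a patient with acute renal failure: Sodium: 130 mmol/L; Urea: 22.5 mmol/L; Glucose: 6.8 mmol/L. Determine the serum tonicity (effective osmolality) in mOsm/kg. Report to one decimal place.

266.8 mOsm/kg

Effective osmolality excludes urea (freely permeant across cell membranes):
2·Na + glucose
= 2·130 + 6.8
= 260 + 6.8
= 266.8 mOsm/kg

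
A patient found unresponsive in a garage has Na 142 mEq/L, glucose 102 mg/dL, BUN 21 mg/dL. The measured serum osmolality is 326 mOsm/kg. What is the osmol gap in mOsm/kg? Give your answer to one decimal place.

28.8 mOsm/kg

Calculated osmolality = 2·Na + glucose/18 + BUN/2.8
= 2·142 + 102/18 + 21/2.8
= 284 + 5.67 + 7.50
= 297.17 mOsm/kg ≈ 297.2 mOsm/kg
Osmolar gap = measured − calculated = 326 − 297.2 = 28.8 mOsm/kg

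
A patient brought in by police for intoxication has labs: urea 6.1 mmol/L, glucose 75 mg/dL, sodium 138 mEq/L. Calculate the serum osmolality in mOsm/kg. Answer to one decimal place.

286.3 mOsm/kg

Calculated osmolality = 2·Na + glucose/18 + urea
= 2·138 + 75/18 + 6.1
= 276 + 4.17 + 6.10
= 286.27 mOsm/kg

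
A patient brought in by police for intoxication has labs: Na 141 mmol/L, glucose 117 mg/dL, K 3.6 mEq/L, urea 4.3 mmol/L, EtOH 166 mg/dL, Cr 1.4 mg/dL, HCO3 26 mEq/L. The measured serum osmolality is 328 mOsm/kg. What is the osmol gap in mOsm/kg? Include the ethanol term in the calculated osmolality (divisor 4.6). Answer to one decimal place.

-0.9 mOsm/kg

Calculated osmolality = 2·Na + glucose/18 + urea + ethanol/4.6
= 2·141 + 117/18 + 4.3 + 166/4.6
= 282 + 6.50 + 4.30 + 36.09
= 328.89 mOsm/kg ≈ 328.9 mOsm/kg
Osmolar gap = measured − calculated = 328 − 328.9 = -0.9 mOsm/kg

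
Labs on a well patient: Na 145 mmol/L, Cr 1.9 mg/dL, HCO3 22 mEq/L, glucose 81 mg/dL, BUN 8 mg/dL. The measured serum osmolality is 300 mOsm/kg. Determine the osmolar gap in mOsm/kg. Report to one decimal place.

2.6 mOsm/kg

Calculated osmolality = 2·Na + glucose/18 + BUN/2.8
= 2·145 + 81/18 + 8/2.8
= 290 + 4.50 + 2.86
= 297.36 mOsm/kg ≈ 297.4 mOsm/kg
Osmolar gap = measured − calculated = 300 − 297.4 = 2.6 mOsm/kg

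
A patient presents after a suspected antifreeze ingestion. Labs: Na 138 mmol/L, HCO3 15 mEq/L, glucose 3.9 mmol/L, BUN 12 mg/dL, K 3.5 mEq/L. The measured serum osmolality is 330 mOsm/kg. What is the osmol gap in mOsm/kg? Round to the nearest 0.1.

Calculated osmolality = 2·Na + glucose + BUN/2.8
= 2·138 + 3.9 + 12/2.8
= 276 + 3.90 + 4.29
= 284.19 mOsm/kg ≈ 284.2 mOsm/kg
Osmolar gap = measured − calculated = 330 − 284.2 = 45.8 mOsm/kg

45.8 mOsm/kg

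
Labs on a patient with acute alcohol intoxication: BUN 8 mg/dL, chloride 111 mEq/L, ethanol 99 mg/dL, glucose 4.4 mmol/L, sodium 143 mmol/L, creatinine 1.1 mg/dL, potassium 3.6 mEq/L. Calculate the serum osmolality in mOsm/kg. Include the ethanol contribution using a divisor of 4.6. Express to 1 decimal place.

Calculated osmolality = 2·Na + glucose + BUN/2.8 + ethanol/4.6
= 2·143 + 4.4 + 8/2.8 + 99/4.6
= 286 + 4.40 + 2.86 + 21.52
= 314.78 mOsm/kg

314.8 mOsm/kg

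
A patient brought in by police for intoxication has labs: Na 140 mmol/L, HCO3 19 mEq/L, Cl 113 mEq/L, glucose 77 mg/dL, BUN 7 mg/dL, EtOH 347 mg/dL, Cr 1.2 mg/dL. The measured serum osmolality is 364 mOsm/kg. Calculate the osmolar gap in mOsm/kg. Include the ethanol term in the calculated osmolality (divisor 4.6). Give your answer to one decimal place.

Calculated osmolality = 2·Na + glucose/18 + BUN/2.8 + ethanol/4.6
= 2·140 + 77/18 + 7/2.8 + 347/4.6
= 280 + 4.28 + 2.50 + 75.43
= 362.21 mOsm/kg ≈ 362.2 mOsm/kg
Osmolar gap = measured − calculated = 364 − 362.2 = 1.8 mOsm/kg

1.8 mOsm/kg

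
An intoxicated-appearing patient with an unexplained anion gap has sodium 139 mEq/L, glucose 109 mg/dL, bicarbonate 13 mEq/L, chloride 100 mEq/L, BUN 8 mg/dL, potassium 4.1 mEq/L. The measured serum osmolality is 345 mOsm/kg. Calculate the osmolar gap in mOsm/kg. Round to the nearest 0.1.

58.1 mOsm/kg

Calculated osmolality = 2·Na + glucose/18 + BUN/2.8
= 2·139 + 109/18 + 8/2.8
= 278 + 6.06 + 2.86
= 286.92 mOsm/kg ≈ 286.9 mOsm/kg
Osmolar gap = measured − calculated = 345 − 286.9 = 58.1 mOsm/kg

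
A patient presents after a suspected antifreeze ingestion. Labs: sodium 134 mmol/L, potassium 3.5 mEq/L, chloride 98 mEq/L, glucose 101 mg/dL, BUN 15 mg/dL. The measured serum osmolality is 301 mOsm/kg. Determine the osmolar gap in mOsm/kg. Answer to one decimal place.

22.0 mOsm/kg

Calculated osmolality = 2·Na + glucose/18 + BUN/2.8
= 2·134 + 101/18 + 15/2.8
= 268 + 5.61 + 5.36
= 278.97 mOsm/kg ≈ 279.0 mOsm/kg
Osmolar gap = measured − calculated = 301 − 279.0 = 22.0 mOsm/kg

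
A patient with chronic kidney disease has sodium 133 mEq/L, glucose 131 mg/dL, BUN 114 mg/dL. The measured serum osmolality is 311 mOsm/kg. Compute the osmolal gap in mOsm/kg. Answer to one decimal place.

Calculated osmolality = 2·Na + glucose/18 + BUN/2.8
= 2·133 + 131/18 + 114/2.8
= 266 + 7.28 + 40.71
= 313.99 mOsm/kg ≈ 314.0 mOsm/kg
Osmolar gap = measured − calculated = 311 − 314.0 = -3.0 mOsm/kg

-3.0 mOsm/kg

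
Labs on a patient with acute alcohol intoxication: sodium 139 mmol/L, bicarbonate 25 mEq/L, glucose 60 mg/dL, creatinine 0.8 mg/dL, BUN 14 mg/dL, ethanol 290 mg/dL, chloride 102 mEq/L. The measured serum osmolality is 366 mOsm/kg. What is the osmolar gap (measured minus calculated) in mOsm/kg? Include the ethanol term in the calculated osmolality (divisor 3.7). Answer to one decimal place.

1.3 mOsm/kg

Calculated osmolality = 2·Na + glucose/18 + BUN/2.8 + ethanol/3.7
= 2·139 + 60/18 + 14/2.8 + 290/3.7
= 278 + 3.33 + 5 + 78.38
= 364.71 mOsm/kg ≈ 364.7 mOsm/kg
Osmolar gap = measured − calculated = 366 − 364.7 = 1.3 mOsm/kg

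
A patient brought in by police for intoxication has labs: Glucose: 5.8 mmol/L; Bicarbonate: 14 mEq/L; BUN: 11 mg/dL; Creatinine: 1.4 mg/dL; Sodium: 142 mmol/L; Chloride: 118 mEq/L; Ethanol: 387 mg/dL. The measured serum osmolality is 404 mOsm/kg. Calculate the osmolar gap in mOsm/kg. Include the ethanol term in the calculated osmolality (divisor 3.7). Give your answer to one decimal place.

Calculated osmolality = 2·Na + glucose + BUN/2.8 + ethanol/3.7
= 2·142 + 5.8 + 11/2.8 + 387/3.7
= 284 + 5.80 + 3.93 + 104.59
= 398.32 mOsm/kg ≈ 398.3 mOsm/kg
Osmolar gap = measured − calculated = 404 − 398.3 = 5.7 mOsm/kg

5.7 mOsm/kg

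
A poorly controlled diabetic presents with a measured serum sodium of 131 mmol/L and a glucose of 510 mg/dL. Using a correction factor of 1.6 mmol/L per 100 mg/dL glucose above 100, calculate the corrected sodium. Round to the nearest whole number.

138 mmol/L

Corrected Na = measured Na + 1.6 · (glucose − 100)/100
= 131 + 1.6 · (510 − 100)/100
= 131 + 6.6
= 137.6 mmol/L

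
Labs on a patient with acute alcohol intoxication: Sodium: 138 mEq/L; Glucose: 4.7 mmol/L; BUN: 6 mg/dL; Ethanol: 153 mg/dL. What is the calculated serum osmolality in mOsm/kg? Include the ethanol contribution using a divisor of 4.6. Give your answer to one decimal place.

Calculated osmolality = 2·Na + glucose + BUN/2.8 + ethanol/4.6
= 2·138 + 4.7 + 6/2.8 + 153/4.6
= 276 + 4.70 + 2.14 + 33.26
= 316.1 mOsm/kg

316.1 mOsm/kg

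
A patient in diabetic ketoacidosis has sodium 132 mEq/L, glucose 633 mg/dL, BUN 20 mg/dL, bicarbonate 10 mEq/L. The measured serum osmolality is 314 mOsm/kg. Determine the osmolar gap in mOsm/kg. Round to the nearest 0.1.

7.7 mOsm/kg

Calculated osmolality = 2·Na + glucose/18 + BUN/2.8
= 2·132 + 633/18 + 20/2.8
= 264 + 35.17 + 7.14
= 306.31 mOsm/kg ≈ 306.3 mOsm/kg
Osmolar gap = measured − calculated = 314 − 306.3 = 7.7 mOsm/kg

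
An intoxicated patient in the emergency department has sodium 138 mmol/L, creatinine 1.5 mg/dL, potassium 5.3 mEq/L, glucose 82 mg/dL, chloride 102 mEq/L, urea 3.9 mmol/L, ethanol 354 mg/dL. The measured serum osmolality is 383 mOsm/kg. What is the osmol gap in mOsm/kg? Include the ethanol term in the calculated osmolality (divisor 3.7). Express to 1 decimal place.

2.9 mOsm/kg

Calculated osmolality = 2·Na + glucose/18 + urea + ethanol/3.7
= 2·138 + 82/18 + 3.9 + 354/3.7
= 276 + 4.56 + 3.90 + 95.68
= 380.14 mOsm/kg ≈ 380.1 mOsm/kg
Osmolar gap = measured − calculated = 383 − 380.1 = 2.9 mOsm/kg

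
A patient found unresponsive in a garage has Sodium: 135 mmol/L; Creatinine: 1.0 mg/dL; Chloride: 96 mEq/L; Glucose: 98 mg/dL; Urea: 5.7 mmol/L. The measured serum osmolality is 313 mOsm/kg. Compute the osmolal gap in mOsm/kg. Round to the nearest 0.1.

Calculated osmolality = 2·Na + glucose/18 + urea
= 2·135 + 98/18 + 5.7
= 270 + 5.44 + 5.70
= 281.14 mOsm/kg ≈ 281.1 mOsm/kg
Osmolar gap = measured − calculated = 313 − 281.1 = 31.9 mOsm/kg

31.9 mOsm/kg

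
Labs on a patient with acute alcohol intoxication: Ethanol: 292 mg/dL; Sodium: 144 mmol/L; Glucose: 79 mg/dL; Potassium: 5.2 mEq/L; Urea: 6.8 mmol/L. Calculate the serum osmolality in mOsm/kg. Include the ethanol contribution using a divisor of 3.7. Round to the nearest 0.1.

Calculated osmolality = 2·Na + glucose/18 + urea + ethanol/3.7
= 2·144 + 79/18 + 6.8 + 292/3.7
= 288 + 4.39 + 6.80 + 78.92
= 378.11 mOsm/kg

378.1 mOsm/kg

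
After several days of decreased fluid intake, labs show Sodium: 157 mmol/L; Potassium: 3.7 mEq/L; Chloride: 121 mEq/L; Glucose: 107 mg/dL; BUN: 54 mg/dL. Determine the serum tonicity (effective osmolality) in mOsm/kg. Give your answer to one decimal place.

Effective osmolality excludes urea (freely permeant across cell membranes):
2·Na + glucose/18
= 2·157 + 107/18
= 314 + 5.94
= 319.94 mOsm/kg

319.9 mOsm/kg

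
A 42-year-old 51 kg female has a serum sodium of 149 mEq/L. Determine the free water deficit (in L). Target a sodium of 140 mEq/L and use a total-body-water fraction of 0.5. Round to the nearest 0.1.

TBW = 0.5 · 51 = 25.5 L
Free water deficit = TBW · (Na/140 − 1)
= 25.5 · (149/140 − 1)
= 25.5 · 0.0643
= 1.64 L

1.6 L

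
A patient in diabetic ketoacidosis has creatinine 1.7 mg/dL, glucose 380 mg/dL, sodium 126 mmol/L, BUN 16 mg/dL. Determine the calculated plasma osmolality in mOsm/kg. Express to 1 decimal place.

Calculated osmolality = 2·Na + glucose/18 + BUN/2.8
= 2·126 + 380/18 + 16/2.8
= 252 + 21.11 + 5.71
= 278.82 mOsm/kg

278.8 mOsm/kg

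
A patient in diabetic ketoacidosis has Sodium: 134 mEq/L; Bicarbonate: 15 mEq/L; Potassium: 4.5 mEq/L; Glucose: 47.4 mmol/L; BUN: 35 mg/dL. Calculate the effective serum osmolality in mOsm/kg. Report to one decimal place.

315.4 mOsm/kg

Effective osmolality excludes urea (freely permeant across cell membranes):
2·Na + glucose
= 2·134 + 47.4
= 268 + 47.4
= 315.4 mOsm/kg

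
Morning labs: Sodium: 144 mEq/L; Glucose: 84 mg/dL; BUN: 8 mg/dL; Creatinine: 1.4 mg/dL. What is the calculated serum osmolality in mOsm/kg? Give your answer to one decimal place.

295.5 mOsm/kg

Calculated osmolality = 2·Na + glucose/18 + BUN/2.8
= 2·144 + 84/18 + 8/2.8
= 288 + 4.67 + 2.86
= 295.53 mOsm/kg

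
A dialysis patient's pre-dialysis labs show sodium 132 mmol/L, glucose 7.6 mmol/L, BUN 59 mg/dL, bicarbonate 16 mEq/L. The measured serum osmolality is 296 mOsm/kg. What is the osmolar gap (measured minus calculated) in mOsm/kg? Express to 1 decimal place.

3.3 mOsm/kg

Calculated osmolality = 2·Na + glucose + BUN/2.8
= 2·132 + 7.6 + 59/2.8
= 264 + 7.60 + 21.07
= 292.67 mOsm/kg ≈ 292.7 mOsm/kg
Osmolar gap = measured − calculated = 296 − 292.7 = 3.3 mOsm/kg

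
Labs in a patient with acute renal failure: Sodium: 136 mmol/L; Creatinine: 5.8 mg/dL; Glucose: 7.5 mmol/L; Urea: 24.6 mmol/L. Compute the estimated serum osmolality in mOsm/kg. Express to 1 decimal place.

Calculated osmolality = 2·Na + glucose + urea
= 2·136 + 7.5 + 24.6
= 272 + 7.50 + 24.60
= 304.1 mOsm/kg

304.1 mOsm/kg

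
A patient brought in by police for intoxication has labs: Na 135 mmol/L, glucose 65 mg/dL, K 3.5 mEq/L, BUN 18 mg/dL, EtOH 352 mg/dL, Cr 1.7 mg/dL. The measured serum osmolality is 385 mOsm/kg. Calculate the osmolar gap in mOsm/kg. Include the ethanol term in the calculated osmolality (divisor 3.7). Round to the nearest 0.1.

9.8 mOsm/kg

Calculated osmolality = 2·Na + glucose/18 + BUN/2.8 + ethanol/3.7
= 2·135 + 65/18 + 18/2.8 + 352/3.7
= 270 + 3.61 + 6.43 + 95.14
= 375.18 mOsm/kg ≈ 375.2 mOsm/kg
Osmolar gap = measured − calculated = 385 − 375.2 = 9.8 mOsm/kg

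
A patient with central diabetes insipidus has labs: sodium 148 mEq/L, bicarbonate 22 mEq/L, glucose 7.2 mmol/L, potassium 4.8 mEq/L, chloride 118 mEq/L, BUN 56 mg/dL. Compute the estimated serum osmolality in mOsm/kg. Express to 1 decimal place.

323.2 mOsm/kg

Calculated osmolality = 2·Na + glucose + BUN/2.8
= 2·148 + 7.2 + 56/2.8
= 296 + 7.20 + 20
= 323.2 mOsm/kg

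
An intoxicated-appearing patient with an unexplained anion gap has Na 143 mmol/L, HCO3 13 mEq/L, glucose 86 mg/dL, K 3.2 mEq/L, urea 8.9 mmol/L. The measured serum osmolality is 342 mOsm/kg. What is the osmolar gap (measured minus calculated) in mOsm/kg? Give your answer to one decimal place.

Calculated osmolality = 2·Na + glucose/18 + urea
= 2·143 + 86/18 + 8.9
= 286 + 4.78 + 8.90
= 299.68 mOsm/kg ≈ 299.7 mOsm/kg
Osmolar gap = measured − calculated = 342 − 299.7 = 42.3 mOsm/kg

42.3 mOsm/kg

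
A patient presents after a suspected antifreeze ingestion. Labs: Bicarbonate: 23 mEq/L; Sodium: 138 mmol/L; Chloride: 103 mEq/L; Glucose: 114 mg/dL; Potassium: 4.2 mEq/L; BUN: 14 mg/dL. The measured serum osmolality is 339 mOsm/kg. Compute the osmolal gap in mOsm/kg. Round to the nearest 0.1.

Calculated osmolality = 2·Na + glucose/18 + BUN/2.8
= 2·138 + 114/18 + 14/2.8
= 276 + 6.33 + 5
= 287.33 mOsm/kg ≈ 287.3 mOsm/kg
Osmolar gap = measured − calculated = 339 − 287.3 = 51.7 mOsm/kg

51.7 mOsm/kg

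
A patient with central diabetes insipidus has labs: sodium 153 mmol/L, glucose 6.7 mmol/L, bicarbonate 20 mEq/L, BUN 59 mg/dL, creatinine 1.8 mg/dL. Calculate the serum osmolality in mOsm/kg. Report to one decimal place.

333.8 mOsm/kg

Calculated osmolality = 2·Na + glucose + BUN/2.8
= 2·153 + 6.7 + 59/2.8
= 306 + 6.70 + 21.07
= 333.77 mOsm/kg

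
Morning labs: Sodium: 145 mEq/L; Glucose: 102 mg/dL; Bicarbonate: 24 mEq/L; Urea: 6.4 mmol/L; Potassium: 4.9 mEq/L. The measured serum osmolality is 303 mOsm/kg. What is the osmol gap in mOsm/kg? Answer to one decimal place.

0.9 mOsm/kg

Calculated osmolality = 2·Na + glucose/18 + urea
= 2·145 + 102/18 + 6.4
= 290 + 5.67 + 6.40
= 302.07 mOsm/kg ≈ 302.1 mOsm/kg
Osmolar gap = measured − calculated = 303 − 302.1 = 0.9 mOsm/kg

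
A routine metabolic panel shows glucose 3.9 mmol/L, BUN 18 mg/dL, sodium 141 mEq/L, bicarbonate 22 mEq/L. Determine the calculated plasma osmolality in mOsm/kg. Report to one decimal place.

292.3 mOsm/kg

Calculated osmolality = 2·Na + glucose + BUN/2.8
= 2·141 + 3.9 + 18/2.8
= 282 + 3.90 + 6.43
= 292.33 mOsm/kg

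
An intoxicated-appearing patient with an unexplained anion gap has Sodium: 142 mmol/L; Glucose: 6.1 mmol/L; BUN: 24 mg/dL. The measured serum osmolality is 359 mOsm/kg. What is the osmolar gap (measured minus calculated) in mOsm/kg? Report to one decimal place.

60.3 mOsm/kg

Calculated osmolality = 2·Na + glucose + BUN/2.8
= 2·142 + 6.1 + 24/2.8
= 284 + 6.10 + 8.57
= 298.67 mOsm/kg ≈ 298.7 mOsm/kg
Osmolar gap = measured − calculated = 359 − 298.7 = 60.3 mOsm/kg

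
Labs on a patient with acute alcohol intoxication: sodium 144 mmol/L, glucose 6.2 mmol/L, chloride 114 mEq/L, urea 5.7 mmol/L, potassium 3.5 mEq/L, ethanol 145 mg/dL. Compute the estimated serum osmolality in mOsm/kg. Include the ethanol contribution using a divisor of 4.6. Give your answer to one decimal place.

Calculated osmolality = 2·Na + glucose + urea + ethanol/4.6
= 2·144 + 6.2 + 5.7 + 145/4.6
= 288 + 6.20 + 5.70 + 31.52
= 331.42 mOsm/kg

331.4 mOsm/kg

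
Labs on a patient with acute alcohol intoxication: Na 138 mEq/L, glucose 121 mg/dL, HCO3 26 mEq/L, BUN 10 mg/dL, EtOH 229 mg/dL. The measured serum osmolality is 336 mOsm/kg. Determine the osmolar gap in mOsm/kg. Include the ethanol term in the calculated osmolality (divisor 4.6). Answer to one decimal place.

Calculated osmolality = 2·Na + glucose/18 + BUN/2.8 + ethanol/4.6
= 2·138 + 121/18 + 10/2.8 + 229/4.6
= 276 + 6.72 + 3.57 + 49.78
= 336.07 mOsm/kg ≈ 336.1 mOsm/kg
Osmolar gap = measured − calculated = 336 − 336.1 = -0.1 mOsm/kg

-0.1 mOsm/kg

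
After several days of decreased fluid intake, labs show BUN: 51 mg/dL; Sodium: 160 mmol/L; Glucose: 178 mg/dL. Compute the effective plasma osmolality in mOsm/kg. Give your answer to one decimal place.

Effective osmolality excludes urea (freely permeant across cell membranes):
2·Na + glucose/18
= 2·160 + 178/18
= 320 + 9.89
= 329.89 mOsm/kg

329.9 mOsm/kg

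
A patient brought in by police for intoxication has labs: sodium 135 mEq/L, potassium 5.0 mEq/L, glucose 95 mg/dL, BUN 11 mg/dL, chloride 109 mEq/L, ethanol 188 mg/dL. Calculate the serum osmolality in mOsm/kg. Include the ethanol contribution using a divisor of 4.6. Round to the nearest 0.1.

Calculated osmolality = 2·Na + glucose/18 + BUN/2.8 + ethanol/4.6
= 2·135 + 95/18 + 11/2.8 + 188/4.6
= 270 + 5.28 + 3.93 + 40.87
= 320.08 mOsm/kg

320.1 mOsm/kg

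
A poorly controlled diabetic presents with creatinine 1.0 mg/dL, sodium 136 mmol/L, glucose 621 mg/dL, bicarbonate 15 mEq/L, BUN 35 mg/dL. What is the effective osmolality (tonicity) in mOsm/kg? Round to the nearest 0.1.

Effective osmolality excludes urea (freely permeant across cell membranes):
2·Na + glucose/18
= 2·136 + 621/18
= 272 + 34.5
= 306.5 mOsm/kg

306.5 mOsm/kg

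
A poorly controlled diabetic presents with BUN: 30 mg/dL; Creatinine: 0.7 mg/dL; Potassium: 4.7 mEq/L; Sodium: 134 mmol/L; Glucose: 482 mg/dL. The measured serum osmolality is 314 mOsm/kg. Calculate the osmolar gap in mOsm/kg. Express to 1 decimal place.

8.5 mOsm/kg

Calculated osmolality = 2·Na + glucose/18 + BUN/2.8
= 2·134 + 482/18 + 30/2.8
= 268 + 26.78 + 10.71
= 305.49 mOsm/kg ≈ 305.5 mOsm/kg
Osmolar gap = measured − calculated = 314 − 305.5 = 8.5 mOsm/kg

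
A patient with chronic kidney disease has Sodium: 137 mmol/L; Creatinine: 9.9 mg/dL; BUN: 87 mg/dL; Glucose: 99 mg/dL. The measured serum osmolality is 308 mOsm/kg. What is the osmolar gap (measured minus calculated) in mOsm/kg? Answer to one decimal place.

Calculated osmolality = 2·Na + glucose/18 + BUN/2.8
= 2·137 + 99/18 + 87/2.8
= 274 + 5.50 + 31.07
= 310.57 mOsm/kg ≈ 310.6 mOsm/kg
Osmolar gap = measured − calculated = 308 − 310.6 = -2.6 mOsm/kg

-2.6 mOsm/kg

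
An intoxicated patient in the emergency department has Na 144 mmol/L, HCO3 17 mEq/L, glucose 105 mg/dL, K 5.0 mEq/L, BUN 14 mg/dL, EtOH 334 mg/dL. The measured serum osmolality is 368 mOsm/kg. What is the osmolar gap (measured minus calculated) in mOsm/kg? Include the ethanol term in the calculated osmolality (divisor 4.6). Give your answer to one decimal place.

-3.4 mOsm/kg

Calculated osmolality = 2·Na + glucose/18 + BUN/2.8 + ethanol/4.6
= 2·144 + 105/18 + 14/2.8 + 334/4.6
= 288 + 5.83 + 5 + 72.61
= 371.44 mOsm/kg ≈ 371.4 mOsm/kg
Osmolar gap = measured − calculated = 368 − 371.4 = -3.4 mOsm/kg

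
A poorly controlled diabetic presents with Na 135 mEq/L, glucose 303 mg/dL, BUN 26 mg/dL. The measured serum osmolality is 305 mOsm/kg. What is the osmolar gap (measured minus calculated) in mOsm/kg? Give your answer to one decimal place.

Calculated osmolality = 2·Na + glucose/18 + BUN/2.8
= 2·135 + 303/18 + 26/2.8
= 270 + 16.83 + 9.29
= 296.12 mOsm/kg ≈ 296.1 mOsm/kg
Osmolar gap = measured − calculated = 305 − 296.1 = 8.9 mOsm/kg

8.9 mOsm/kg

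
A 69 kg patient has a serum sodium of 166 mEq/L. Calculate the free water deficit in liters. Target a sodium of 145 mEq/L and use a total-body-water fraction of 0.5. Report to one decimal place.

TBW = 0.5 · 69 = 34.5 L
Free water deficit = TBW · (Na/145 − 1)
= 34.5 · (166/145 − 1)
= 34.5 · 0.1448
= 5 L

5.0 L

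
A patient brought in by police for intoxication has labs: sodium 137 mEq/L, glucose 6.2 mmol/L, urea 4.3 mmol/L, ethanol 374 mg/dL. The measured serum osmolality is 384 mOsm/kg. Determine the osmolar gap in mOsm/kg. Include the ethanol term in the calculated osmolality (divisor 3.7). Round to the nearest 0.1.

-1.6 mOsm/kg

Calculated osmolality = 2·Na + glucose + urea + ethanol/3.7
= 2·137 + 6.2 + 4.3 + 374/3.7
= 274 + 6.20 + 4.30 + 101.08
= 385.58 mOsm/kg ≈ 385.6 mOsm/kg
Osmolar gap = measured − calculated = 384 − 385.6 = -1.6 mOsm/kg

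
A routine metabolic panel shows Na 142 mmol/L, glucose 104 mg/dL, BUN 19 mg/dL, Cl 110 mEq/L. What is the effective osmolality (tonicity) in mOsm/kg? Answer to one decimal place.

Effective osmolality excludes urea (freely permeant across cell membranes):
2·Na + glucose/18
= 2·142 + 104/18
= 284 + 5.78
= 289.78 mOsm/kg

289.8 mOsm/kg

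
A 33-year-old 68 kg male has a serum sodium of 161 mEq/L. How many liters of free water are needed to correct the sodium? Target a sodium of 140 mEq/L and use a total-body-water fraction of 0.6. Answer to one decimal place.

6.1 L

TBW = 0.6 · 68 = 40.8 L
Free water deficit = TBW · (Na/140 − 1)
= 40.8 · (161/140 − 1)
= 40.8 · 0.15
= 6.12 L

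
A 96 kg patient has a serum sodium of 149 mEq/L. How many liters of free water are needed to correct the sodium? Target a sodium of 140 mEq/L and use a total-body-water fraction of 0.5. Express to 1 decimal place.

TBW = 0.5 · 96 = 48 L
Free water deficit = TBW · (Na/140 − 1)
= 48 · (149/140 − 1)
= 48 · 0.0643
= 3.09 L

3.1 L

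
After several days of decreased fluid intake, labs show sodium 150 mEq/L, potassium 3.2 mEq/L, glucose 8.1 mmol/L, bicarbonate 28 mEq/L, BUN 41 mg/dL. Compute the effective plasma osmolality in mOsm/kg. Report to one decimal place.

308.1 mOsm/kg

Effective osmolality excludes urea (freely permeant across cell membranes):
2·Na + glucose
= 2·150 + 8.1
= 300 + 8.1
= 308.1 mOsm/kg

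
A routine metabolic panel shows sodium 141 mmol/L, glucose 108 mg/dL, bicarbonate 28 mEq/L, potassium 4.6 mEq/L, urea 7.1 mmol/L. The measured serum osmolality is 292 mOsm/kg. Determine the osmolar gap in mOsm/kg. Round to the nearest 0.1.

Calculated osmolality = 2·Na + glucose/18 + urea
= 2·141 + 108/18 + 7.1
= 282 + 6 + 7.10
= 295.1 mOsm/kg ≈ 295.1 mOsm/kg
Osmolar gap = measured − calculated = 292 − 295.1 = -3.1 mOsm/kg

-3.1 mOsm/kg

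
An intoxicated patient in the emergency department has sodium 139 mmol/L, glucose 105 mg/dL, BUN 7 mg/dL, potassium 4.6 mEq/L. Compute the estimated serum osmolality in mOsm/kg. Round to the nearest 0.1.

Calculated osmolality = 2·Na + glucose/18 + BUN/2.8
= 2·139 + 105/18 + 7/2.8
= 278 + 5.83 + 2.50
= 286.33 mOsm/kg

286.3 mOsm/kg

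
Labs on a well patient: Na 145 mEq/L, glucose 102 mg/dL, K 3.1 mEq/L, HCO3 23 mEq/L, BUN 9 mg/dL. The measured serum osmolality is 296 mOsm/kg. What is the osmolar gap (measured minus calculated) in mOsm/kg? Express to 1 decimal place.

Calculated osmolality = 2·Na + glucose/18 + BUN/2.8
= 2·145 + 102/18 + 9/2.8
= 290 + 5.67 + 3.21
= 298.88 mOsm/kg ≈ 298.9 mOsm/kg
Osmolar gap = measured − calculated = 296 − 298.9 = -2.9 mOsm/kg

-2.9 mOsm/kg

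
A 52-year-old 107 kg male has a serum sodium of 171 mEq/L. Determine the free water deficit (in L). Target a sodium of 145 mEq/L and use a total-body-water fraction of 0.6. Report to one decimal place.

TBW = 0.6 · 107 = 64.2 L
Free water deficit = TBW · (Na/145 − 1)
= 64.2 · (171/145 − 1)
= 64.2 · 0.1793
= 11.51 L

11.5 L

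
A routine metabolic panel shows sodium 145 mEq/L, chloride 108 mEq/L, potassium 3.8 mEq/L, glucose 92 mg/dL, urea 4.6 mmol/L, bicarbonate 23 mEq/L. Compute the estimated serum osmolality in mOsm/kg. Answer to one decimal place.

Calculated osmolality = 2·Na + glucose/18 + urea
= 2·145 + 92/18 + 4.6
= 290 + 5.11 + 4.60
= 299.71 mOsm/kg

299.7 mOsm/kg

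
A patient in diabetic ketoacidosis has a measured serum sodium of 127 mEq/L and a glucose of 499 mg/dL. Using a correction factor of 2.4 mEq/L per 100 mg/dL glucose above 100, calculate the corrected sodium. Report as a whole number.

137 mEq/L

Corrected Na = measured Na + 2.4 · (glucose − 100)/100
= 127 + 2.4 · (499 − 100)/100
= 127 + 9.6
= 136.6 mEq/L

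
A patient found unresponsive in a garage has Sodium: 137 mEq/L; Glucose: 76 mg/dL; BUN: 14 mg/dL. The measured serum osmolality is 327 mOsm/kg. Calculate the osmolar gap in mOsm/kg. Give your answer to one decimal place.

43.8 mOsm/kg

Calculated osmolality = 2·Na + glucose/18 + BUN/2.8
= 2·137 + 76/18 + 14/2.8
= 274 + 4.22 + 5
= 283.22 mOsm/kg ≈ 283.2 mOsm/kg
Osmolar gap = measured − calculated = 327 − 283.2 = 43.8 mOsm/kg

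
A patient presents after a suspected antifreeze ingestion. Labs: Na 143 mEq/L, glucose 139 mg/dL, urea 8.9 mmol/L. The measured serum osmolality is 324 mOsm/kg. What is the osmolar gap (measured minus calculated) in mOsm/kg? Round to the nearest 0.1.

Calculated osmolality = 2·Na + glucose/18 + urea
= 2·143 + 139/18 + 8.9
= 286 + 7.72 + 8.90
= 302.62 mOsm/kg ≈ 302.6 mOsm/kg
Osmolar gap = measured − calculated = 324 − 302.6 = 21.4 mOsm/kg

21.4 mOsm/kg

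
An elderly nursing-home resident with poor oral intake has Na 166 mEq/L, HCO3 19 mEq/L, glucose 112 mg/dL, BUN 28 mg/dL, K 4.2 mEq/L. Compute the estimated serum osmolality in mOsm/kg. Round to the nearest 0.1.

348.2 mOsm/kg

Calculated osmolality = 2·Na + glucose/18 + BUN/2.8
= 2·166 + 112/18 + 28/2.8
= 332 + 6.22 + 10
= 348.22 mOsm/kg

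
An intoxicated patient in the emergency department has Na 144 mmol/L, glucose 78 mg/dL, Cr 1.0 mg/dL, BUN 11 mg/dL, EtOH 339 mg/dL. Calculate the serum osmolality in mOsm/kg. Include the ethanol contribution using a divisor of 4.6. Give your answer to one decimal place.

Calculated osmolality = 2·Na + glucose/18 + BUN/2.8 + ethanol/4.6
= 2·144 + 78/18 + 11/2.8 + 339/4.6
= 288 + 4.33 + 3.93 + 73.70
= 369.96 mOsm/kg

370.0 mOsm/kg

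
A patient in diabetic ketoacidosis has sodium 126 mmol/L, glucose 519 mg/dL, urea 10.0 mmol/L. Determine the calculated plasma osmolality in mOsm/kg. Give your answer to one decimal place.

290.8 mOsm/kg

Calculated osmolality = 2·Na + glucose/18 + urea
= 2·126 + 519/18 + 10
= 252 + 28.83 + 10
= 290.83 mOsm/kg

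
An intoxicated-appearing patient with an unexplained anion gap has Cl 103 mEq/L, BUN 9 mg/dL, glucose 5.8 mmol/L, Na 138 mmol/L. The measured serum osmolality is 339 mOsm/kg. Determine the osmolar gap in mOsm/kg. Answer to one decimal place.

54.0 mOsm/kg

Calculated osmolality = 2·Na + glucose + BUN/2.8
= 2·138 + 5.8 + 9/2.8
= 276 + 5.80 + 3.21
= 285.01 mOsm/kg ≈ 285.0 mOsm/kg
Osmolar gap = measured − calculated = 339 − 285.0 = 54.0 mOsm/kg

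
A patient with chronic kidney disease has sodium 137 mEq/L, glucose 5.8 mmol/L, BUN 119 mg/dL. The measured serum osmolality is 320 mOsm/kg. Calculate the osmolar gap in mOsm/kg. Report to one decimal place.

-2.3 mOsm/kg

Calculated osmolality = 2·Na + glucose + BUN/2.8
= 2·137 + 5.8 + 119/2.8
= 274 + 5.80 + 42.50
= 322.3 mOsm/kg ≈ 322.3 mOsm/kg
Osmolar gap = measured − calculated = 320 − 322.3 = -2.3 mOsm/kg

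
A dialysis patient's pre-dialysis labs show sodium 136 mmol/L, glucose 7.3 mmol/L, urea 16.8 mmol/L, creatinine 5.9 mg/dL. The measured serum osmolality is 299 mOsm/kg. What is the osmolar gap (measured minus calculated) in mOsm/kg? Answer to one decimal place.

Calculated osmolality = 2·Na + glucose + urea
= 2·136 + 7.3 + 16.8
= 272 + 7.30 + 16.80
= 296.1 mOsm/kg ≈ 296.1 mOsm/kg
Osmolar gap = measured − calculated = 299 − 296.1 = 2.9 mOsm/kg

2.9 mOsm/kg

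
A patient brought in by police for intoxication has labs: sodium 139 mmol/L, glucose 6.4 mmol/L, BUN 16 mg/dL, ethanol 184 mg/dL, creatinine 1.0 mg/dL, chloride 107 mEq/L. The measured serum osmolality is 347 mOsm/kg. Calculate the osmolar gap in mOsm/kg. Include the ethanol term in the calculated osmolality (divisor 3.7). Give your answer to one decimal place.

Calculated osmolality = 2·Na + glucose + BUN/2.8 + ethanol/3.7
= 2·139 + 6.4 + 16/2.8 + 184/3.7
= 278 + 6.40 + 5.71 + 49.73
= 339.84 mOsm/kg ≈ 339.8 mOsm/kg
Osmolar gap = measured − calculated = 347 − 339.8 = 7.2 mOsm/kg

7.2 mOsm/kg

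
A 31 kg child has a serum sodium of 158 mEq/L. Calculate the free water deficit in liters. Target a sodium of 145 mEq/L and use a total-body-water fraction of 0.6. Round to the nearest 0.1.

1.7 L

TBW = 0.6 · 31 = 18.6 L
Free water deficit = TBW · (Na/145 − 1)
= 18.6 · (158/145 − 1)
= 18.6 · 0.0897
= 1.67 L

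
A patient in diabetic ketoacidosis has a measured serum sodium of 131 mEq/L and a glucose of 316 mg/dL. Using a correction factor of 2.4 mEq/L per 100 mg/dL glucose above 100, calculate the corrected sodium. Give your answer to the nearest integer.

Corrected Na = measured Na + 2.4 · (glucose − 100)/100
= 131 + 2.4 · (316 − 100)/100
= 131 + 5.2
= 136.2 mEq/L

136 mEq/L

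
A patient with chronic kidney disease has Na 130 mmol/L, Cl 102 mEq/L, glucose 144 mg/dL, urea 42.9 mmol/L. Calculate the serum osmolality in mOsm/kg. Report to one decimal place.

310.9 mOsm/kg

Calculated osmolality = 2·Na + glucose/18 + urea
= 2·130 + 144/18 + 42.9
= 260 + 8 + 42.90
= 310.9 mOsm/kg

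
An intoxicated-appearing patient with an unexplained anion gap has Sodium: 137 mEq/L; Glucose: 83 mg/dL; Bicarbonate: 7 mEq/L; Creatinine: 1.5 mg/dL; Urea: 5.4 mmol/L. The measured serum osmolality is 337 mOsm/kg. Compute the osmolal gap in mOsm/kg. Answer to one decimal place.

Calculated osmolality = 2·Na + glucose/18 + urea
= 2·137 + 83/18 + 5.4
= 274 + 4.61 + 5.40
= 284.01 mOsm/kg ≈ 284.0 mOsm/kg
Osmolar gap = measured − calculated = 337 − 284.0 = 53.0 mOsm/kg

53.0 mOsm/kg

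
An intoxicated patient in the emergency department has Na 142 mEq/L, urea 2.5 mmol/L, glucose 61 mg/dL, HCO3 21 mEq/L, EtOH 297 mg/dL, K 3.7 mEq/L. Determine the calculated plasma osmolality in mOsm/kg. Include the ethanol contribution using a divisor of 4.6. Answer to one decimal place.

354.5 mOsm/kg

Calculated osmolality = 2·Na + glucose/18 + urea + ethanol/4.6
= 2·142 + 61/18 + 2.5 + 297/4.6
= 284 + 3.39 + 2.50 + 64.57
= 354.46 mOsm/kg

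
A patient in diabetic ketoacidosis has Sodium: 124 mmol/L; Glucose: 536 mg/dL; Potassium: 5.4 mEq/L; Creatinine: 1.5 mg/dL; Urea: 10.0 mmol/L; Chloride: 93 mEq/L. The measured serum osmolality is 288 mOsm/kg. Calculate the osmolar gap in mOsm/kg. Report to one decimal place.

0.2 mOsm/kg

Calculated osmolality = 2·Na + glucose/18 + urea
= 2·124 + 536/18 + 10
= 248 + 29.78 + 10
= 287.78 mOsm/kg ≈ 287.8 mOsm/kg
Osmolar gap = measured − calculated = 288 − 287.8 = 0.2 mOsm/kg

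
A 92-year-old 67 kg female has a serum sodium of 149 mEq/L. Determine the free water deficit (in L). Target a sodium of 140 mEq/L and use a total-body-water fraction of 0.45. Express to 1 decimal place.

1.9 L

TBW = 0.45 · 67 = 30.15 L
Free water deficit = TBW · (Na/140 − 1)
= 30.15 · (149/140 − 1)
= 30.15 · 0.0643
= 1.94 L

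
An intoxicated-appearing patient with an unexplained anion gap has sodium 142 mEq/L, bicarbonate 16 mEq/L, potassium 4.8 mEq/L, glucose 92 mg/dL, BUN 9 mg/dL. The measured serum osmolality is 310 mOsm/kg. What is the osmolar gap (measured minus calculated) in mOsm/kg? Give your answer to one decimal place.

17.7 mOsm/kg

Calculated osmolality = 2·Na + glucose/18 + BUN/2.8
= 2·142 + 92/18 + 9/2.8
= 284 + 5.11 + 3.21
= 292.32 mOsm/kg ≈ 292.3 mOsm/kg
Osmolar gap = measured − calculated = 310 − 292.3 = 17.7 mOsm/kg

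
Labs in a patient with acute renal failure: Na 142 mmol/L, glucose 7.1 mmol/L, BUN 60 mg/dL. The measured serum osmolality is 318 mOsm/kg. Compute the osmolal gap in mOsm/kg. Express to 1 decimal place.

5.5 mOsm/kg

Calculated osmolality = 2·Na + glucose + BUN/2.8
= 2·142 + 7.1 + 60/2.8
= 284 + 7.10 + 21.43
= 312.53 mOsm/kg ≈ 312.5 mOsm/kg
Osmolar gap = measured − calculated = 318 − 312.5 = 5.5 mOsm/kg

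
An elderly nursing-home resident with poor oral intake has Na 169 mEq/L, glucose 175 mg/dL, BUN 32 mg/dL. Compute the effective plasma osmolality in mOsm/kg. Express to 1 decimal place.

347.7 mOsm/kg

Effective osmolality excludes urea (freely permeant across cell membranes):
2·Na + glucose/18
= 2·169 + 175/18
= 338 + 9.72
= 347.72 mOsm/kg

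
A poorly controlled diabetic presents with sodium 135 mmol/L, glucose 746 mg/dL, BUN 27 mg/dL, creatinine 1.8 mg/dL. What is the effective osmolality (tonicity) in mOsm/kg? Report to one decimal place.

Effective osmolality excludes urea (freely permeant across cell membranes):
2·Na + glucose/18
= 2·135 + 746/18
= 270 + 41.44
= 311.44 mOsm/kg

311.4 mOsm/kg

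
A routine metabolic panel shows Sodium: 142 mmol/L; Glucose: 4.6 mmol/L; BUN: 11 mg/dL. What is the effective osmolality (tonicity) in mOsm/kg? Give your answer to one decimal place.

Effective osmolality excludes urea (freely permeant across cell membranes):
2·Na + glucose
= 2·142 + 4.6
= 284 + 4.6
= 288.6 mOsm/kg

288.6 mOsm/kg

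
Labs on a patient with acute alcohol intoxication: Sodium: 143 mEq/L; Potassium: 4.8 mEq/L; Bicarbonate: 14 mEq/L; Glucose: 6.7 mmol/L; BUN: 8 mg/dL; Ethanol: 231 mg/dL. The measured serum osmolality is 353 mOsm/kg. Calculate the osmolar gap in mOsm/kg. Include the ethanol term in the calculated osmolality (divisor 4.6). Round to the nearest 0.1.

Calculated osmolality = 2·Na + glucose + BUN/2.8 + ethanol/4.6
= 2·143 + 6.7 + 8/2.8 + 231/4.6
= 286 + 6.70 + 2.86 + 50.22
= 345.78 mOsm/kg ≈ 345.8 mOsm/kg
Osmolar gap = measured − calculated = 353 − 345.8 = 7.2 mOsm/kg

7.2 mOsm/kg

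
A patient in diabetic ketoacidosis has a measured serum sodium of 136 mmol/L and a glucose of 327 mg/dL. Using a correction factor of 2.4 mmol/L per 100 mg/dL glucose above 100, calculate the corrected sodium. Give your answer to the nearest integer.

Corrected Na = measured Na + 2.4 · (glucose − 100)/100
= 136 + 2.4 · (327 − 100)/100
= 136 + 5.4
= 141.4 mmol/L

141 mmol/L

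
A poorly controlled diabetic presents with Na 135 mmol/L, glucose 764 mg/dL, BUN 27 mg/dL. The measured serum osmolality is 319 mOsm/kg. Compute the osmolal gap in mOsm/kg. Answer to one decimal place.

Calculated osmolality = 2·Na + glucose/18 + BUN/2.8
= 2·135 + 764/18 + 27/2.8
= 270 + 42.44 + 9.64
= 322.08 mOsm/kg ≈ 322.1 mOsm/kg
Osmolar gap = measured − calculated = 319 − 322.1 = -3.1 mOsm/kg

-3.1 mOsm/kg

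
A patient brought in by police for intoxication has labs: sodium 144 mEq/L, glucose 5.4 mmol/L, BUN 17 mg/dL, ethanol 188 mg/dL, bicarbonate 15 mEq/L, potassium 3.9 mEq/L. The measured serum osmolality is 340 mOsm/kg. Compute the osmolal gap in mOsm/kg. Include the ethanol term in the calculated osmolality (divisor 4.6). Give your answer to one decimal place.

Calculated osmolality = 2·Na + glucose + BUN/2.8 + ethanol/4.6
= 2·144 + 5.4 + 17/2.8 + 188/4.6
= 288 + 5.40 + 6.07 + 40.87
= 340.34 mOsm/kg ≈ 340.3 mOsm/kg
Osmolar gap = measured − calculated = 340 − 340.3 = -0.3 mOsm/kg

-0.3 mOsm/kg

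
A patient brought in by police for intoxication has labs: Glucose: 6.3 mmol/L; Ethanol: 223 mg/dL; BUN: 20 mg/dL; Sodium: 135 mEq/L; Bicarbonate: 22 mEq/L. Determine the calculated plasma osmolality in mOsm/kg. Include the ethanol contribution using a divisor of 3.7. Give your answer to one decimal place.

Calculated osmolality = 2·Na + glucose + BUN/2.8 + ethanol/3.7
= 2·135 + 6.3 + 20/2.8 + 223/3.7
= 270 + 6.30 + 7.14 + 60.27
= 343.71 mOsm/kg

343.7 mOsm/kg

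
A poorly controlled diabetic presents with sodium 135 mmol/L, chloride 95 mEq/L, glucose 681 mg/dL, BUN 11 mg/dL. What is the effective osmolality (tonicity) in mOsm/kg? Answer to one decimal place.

307.8 mOsm/kg

Effective osmolality excludes urea (freely permeant across cell membranes):
2·Na + glucose/18
= 2·135 + 681/18
= 270 + 37.83
= 307.83 mOsm/kg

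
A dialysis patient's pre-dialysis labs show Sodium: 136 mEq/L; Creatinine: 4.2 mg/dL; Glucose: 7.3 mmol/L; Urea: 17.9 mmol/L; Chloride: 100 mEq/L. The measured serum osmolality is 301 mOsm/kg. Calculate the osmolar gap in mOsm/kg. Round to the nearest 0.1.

3.8 mOsm/kg

Calculated osmolality = 2·Na + glucose + urea
= 2·136 + 7.3 + 17.9
= 272 + 7.30 + 17.90
= 297.2 mOsm/kg ≈ 297.2 mOsm/kg
Osmolar gap = measured − calculated = 301 − 297.2 = 3.8 mOsm/kg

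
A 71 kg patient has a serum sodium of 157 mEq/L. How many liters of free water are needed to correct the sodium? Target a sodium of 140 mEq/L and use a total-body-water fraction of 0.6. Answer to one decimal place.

5.2 L

TBW = 0.6 · 71 = 42.6 L
Free water deficit = TBW · (Na/140 − 1)
= 42.6 · (157/140 − 1)
= 42.6 · 0.1214
= 5.17 L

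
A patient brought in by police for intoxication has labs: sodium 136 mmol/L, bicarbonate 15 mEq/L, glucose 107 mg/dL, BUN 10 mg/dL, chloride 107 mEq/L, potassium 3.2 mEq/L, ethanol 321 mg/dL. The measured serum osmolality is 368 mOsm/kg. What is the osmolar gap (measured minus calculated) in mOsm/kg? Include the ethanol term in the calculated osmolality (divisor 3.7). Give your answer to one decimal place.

Calculated osmolality = 2·Na + glucose/18 + BUN/2.8 + ethanol/3.7
= 2·136 + 107/18 + 10/2.8 + 321/3.7
= 272 + 5.94 + 3.57 + 86.76
= 368.27 mOsm/kg ≈ 368.3 mOsm/kg
Osmolar gap = measured − calculated = 368 − 368.3 = -0.3 mOsm/kg

-0.3 mOsm/kg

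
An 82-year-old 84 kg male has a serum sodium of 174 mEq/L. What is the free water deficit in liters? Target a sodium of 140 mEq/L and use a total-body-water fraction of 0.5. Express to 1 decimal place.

TBW = 0.5 · 84 = 42 L
Free water deficit = TBW · (Na/140 − 1)
= 42 · (174/140 − 1)
= 42 · 0.2429
= 10.2 L

10.2 L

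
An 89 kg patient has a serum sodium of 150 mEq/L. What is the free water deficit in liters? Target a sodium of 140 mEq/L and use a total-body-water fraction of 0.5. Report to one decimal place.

3.2 L

TBW = 0.5 · 89 = 44.5 L
Free water deficit = TBW · (Na/140 − 1)
= 44.5 · (150/140 − 1)
= 44.5 · 0.0714
= 3.18 L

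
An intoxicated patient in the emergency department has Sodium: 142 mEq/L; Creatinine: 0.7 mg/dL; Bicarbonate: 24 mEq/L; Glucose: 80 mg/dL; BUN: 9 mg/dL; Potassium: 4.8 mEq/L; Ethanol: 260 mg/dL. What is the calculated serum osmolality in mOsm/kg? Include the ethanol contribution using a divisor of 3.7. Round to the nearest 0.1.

Calculated osmolality = 2·Na + glucose/18 + BUN/2.8 + ethanol/3.7
= 2·142 + 80/18 + 9/2.8 + 260/3.7
= 284 + 4.44 + 3.21 + 70.27
= 361.92 mOsm/kg

361.9 mOsm/kg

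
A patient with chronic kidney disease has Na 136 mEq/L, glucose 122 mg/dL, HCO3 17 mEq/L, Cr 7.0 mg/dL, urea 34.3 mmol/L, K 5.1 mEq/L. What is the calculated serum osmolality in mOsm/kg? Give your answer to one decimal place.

313.1 mOsm/kg

Calculated osmolality = 2·Na + glucose/18 + urea
= 2·136 + 122/18 + 34.3
= 272 + 6.78 + 34.30
= 313.08 mOsm/kg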